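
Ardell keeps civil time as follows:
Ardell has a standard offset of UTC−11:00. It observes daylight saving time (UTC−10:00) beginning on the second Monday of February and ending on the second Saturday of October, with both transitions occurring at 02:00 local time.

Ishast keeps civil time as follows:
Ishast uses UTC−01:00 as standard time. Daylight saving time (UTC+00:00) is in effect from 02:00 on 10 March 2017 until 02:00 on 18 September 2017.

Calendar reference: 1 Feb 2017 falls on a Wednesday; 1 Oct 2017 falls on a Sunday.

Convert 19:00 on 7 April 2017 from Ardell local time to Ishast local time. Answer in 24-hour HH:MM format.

05:00

1 February 2017 is a Wednesday, so the first Monday is February 6 and the second is February 13.
1 October 2017 is a Sunday, so the first Saturday is October 7 and the second is October 14.
7 April 2017 falls between 13 February and 14 October, so daylight saving is in effect and Ardell is at UTC−10:00.
19:00 Ardell + 10h = 05:00 UTC (rolling into the next day, 8 April 2017).
At the standard offset (UTC−01:00), 05:00 UTC − 1h = 04:00 Ishast standard time.
The standard-time date in Ishast, 8 April 2017, lies within the daylight-saving period (10 March – 18 September), so Ishast is on daylight time, UTC+00:00.
05:00 UTC + 0h = 05:00 Ishast.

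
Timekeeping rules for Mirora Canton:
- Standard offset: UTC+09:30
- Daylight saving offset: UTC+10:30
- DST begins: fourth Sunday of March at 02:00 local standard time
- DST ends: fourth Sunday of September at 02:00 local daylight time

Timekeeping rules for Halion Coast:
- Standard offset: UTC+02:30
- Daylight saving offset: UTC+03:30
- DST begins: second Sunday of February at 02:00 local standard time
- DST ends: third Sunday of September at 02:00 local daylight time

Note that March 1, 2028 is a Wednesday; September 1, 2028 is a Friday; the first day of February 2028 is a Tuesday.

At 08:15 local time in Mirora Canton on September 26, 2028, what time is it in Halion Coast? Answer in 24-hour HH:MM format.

1 March 2028 is a Wednesday, so the first Sunday is March 5 and the fourth is March 26.
1 September 2028 is a Friday, so the first Sunday is September 3 and the fourth is September 24.
September 26, 2028 does not fall between 26 March and 24 September, so daylight saving is not in effect and Mirora Canton is at UTC+09:30.
08:15 Mirora Canton − 9h30m = 22:45 UTC (rolling into the previous day, 25 September 2028).
1 February 2028 is a Tuesday, so the first Sunday is February 6 and the second is February 13.
1 September 2028 is a Friday, so the first Sunday is September 3 and the third is September 17.
At the standard offset (UTC+02:30), 22:45 UTC + 2h30m = 01:15 Halion Coast standard time (rolling into the next day, 26 September 2028).
The standard-time date in Halion Coast, September 26, 2028, does not fall between 13 February and 17 September, so daylight saving is not in effect and Halion Coast is at UTC+02:30.
22:45 UTC + 2h30m = 01:15 Halion Coast (rolling into the next day, 26 September 2028).

01:15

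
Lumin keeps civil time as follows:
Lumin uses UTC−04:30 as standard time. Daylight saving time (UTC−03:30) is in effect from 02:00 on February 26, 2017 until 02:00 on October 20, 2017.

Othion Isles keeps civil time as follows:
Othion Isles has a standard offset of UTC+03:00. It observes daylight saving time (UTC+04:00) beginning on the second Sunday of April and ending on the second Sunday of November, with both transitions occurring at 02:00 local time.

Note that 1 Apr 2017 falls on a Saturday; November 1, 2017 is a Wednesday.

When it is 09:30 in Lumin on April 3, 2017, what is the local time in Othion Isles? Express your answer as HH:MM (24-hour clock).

April 3, 2017 falls between 26 February and 20 October, so daylight saving is in effect and Lumin is at UTC−03:30.
09:30 Lumin + 3h30m = 13:00 UTC.
1 April 2017 is a Saturday, so the first Sunday is April 2 and the second is April 9.
1 November 2017 is a Wednesday, so the first Sunday is November 5 and the second is November 12.
At the standard offset (UTC+03:00), 13:00 UTC + 3h = 16:00 Othion Isles standard time.
The standard-time date in Othion Isles, April 3, 2017, does not fall between 9 April and 12 November, so daylight saving is not in effect and Othion Isles is at UTC+03:00.
13:00 UTC + 3h = 16:00 Othion Isles.

16:00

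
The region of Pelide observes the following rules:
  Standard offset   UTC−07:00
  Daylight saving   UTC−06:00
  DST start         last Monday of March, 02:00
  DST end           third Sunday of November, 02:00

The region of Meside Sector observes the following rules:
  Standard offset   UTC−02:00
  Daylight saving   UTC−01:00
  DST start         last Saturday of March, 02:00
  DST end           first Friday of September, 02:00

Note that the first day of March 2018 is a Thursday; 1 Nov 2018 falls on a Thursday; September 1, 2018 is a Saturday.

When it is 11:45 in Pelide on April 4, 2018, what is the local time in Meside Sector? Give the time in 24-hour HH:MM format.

16:45

1 March 2018 is a Thursday, so Mondays fall on 5, 12, 19, 26; the last is March 26.
1 November 2018 is a Thursday, so the first Sunday is November 4 and the third is November 18.
April 4, 2018 lies within the daylight-saving period (26 March – 18 November), so Pelide is on daylight time, UTC−06:00.
11:45 Pelide + 6h = 17:45 UTC.
1 March 2018 is a Thursday, so Saturdays fall on 3, 10, 17, 24, 31; the last is March 31.
1 September 2018 is a Saturday, so the first Friday is September 7.
At the standard offset (UTC−02:00), 17:45 UTC − 2h = 15:45 Meside Sector standard time.
Daylight saving runs 31 March – 7 September; the standard-time date in Meside Sector, April 4, 2018, is inside that window, so Meside Sector is at UTC−01:00.
17:45 UTC − 1h = 16:45 Meside Sector.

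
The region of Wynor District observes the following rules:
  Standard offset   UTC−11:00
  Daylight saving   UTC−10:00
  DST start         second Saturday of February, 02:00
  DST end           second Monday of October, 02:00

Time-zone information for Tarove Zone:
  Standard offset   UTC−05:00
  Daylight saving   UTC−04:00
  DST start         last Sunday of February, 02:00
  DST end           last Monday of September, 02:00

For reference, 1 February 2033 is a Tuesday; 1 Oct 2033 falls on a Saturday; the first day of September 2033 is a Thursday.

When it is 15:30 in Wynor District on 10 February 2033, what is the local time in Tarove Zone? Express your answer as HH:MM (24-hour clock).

21:30

1 February 2033 is a Tuesday, so the first Saturday is February 5 and the second is February 12.
1 October 2033 is a Saturday, so the first Monday is October 3 and the second is October 10.
10 February 2033 does not fall between 12 February and 10 October, so daylight saving is not in effect and Wynor District is at UTC−11:00.
15:30 Wynor District + 11h = 02:30 UTC (rolling into the next day, 11 February 2033).
1 February 2033 is a Tuesday, so Sundays fall on 6, 13, 20, 27; the last is February 27.
1 September 2033 is a Thursday, so Mondays fall on 5, 12, 19, 26; the last is September 26.
At the standard offset (UTC−05:00), 02:30 UTC − 5h = 21:30 Tarove Zone standard time (rolling into the previous day, 10 February 2033).
Daylight saving runs 27 February – 26 September; the standard-time date in Tarove Zone, 10 February 2033, is outside that window, so Tarove Zone is on standard time at UTC−05:00.
02:30 UTC − 5h = 21:30 Tarove Zone (rolling into the previous day, 10 February 2033).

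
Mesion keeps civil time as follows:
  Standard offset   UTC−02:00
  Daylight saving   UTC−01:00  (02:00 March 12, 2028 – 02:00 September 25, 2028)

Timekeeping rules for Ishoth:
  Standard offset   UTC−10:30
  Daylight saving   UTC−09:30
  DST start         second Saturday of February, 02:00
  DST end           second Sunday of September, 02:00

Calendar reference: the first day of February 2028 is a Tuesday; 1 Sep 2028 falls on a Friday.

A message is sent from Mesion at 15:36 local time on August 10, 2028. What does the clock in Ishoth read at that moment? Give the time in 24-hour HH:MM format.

07:06

Daylight saving runs 12 March – 25 September; August 10, 2028 is inside that window, so Mesion is at UTC−01:00.
15:36 Mesion + 1h = 16:36 UTC.
1 February 2028 is a Tuesday, so the first Saturday is February 5 and the second is February 12.
1 September 2028 is a Friday, so the first Sunday is September 3 and the second is September 10.
At the standard offset (UTC−10:30), 16:36 UTC − 10h30m = 06:06 Ishoth standard time.
Daylight saving runs 12 February – 10 September; the standard-time date in Ishoth, August 10, 2028, is inside that window, so Ishoth is at UTC−09:30.
16:36 UTC − 9h30m = 07:06 Ishoth.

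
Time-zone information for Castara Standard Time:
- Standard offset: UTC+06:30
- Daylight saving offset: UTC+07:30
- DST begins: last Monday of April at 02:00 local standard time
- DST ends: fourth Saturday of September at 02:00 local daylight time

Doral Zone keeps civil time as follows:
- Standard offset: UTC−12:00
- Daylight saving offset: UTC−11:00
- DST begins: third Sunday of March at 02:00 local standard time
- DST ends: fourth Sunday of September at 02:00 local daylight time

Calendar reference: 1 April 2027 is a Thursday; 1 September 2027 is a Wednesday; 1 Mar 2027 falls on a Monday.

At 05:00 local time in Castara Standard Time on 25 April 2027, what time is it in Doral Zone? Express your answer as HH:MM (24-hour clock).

11:30

1 April 2027 is a Thursday, so Mondays fall on 5, 12, 19, 26; the last is April 26.
1 September 2027 is a Wednesday, so the first Saturday is September 4 and the fourth is September 25.
25 April 2027 is outside the daylight-saving period (26 April – 25 September), so Castara Standard Time is on standard time, UTC+06:30.
05:00 Castara Standard Time − 6h30m = 22:30 UTC (rolling into the previous day, 24 April 2027).
1 March 2027 is a Monday, so the first Sunday is March 7 and the third is March 21.
1 September 2027 is a Wednesday, so the first Sunday is September 5 and the fourth is September 26.
At the standard offset (UTC−12:00), 22:30 UTC − 12h = 10:30 Doral Zone standard time.
Daylight saving runs 21 March – 26 September; the standard-time date in Doral Zone, 24 April 2027, is inside that window, so Doral Zone is at UTC−11:00.
22:30 UTC − 11h = 11:30 Doral Zone.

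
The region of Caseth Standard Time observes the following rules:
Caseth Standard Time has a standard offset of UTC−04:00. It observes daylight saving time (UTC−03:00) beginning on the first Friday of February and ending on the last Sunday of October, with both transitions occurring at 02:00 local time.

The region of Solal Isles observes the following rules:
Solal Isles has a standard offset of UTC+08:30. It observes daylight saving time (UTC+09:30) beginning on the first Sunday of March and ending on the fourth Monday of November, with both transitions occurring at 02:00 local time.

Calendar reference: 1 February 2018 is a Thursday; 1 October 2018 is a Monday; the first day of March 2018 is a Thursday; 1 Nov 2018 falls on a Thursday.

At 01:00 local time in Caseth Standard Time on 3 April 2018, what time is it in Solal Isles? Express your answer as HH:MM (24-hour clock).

13:30

1 February 2018 is a Thursday, so the first Friday is February 2.
1 October 2018 is a Monday, so Sundays fall on 7, 14, 21, 28; the last is October 28.
3 April 2018 lies within the daylight-saving period (2 February – 28 October), so Caseth Standard Time is on daylight time, UTC−03:00.
01:00 Caseth Standard Time + 3h = 04:00 UTC.
1 March 2018 is a Thursday, so the first Sunday is March 4.
1 November 2018 is a Thursday, so the first Monday is November 5 and the fourth is November 26.
At the standard offset (UTC+08:30), 04:00 UTC + 8h30m = 12:30 Solal Isles standard time.
The standard-time date in Solal Isles, 3 April 2018, falls between 4 March and 26 November, so daylight saving is in effect and Solal Isles is at UTC+09:30.
04:00 UTC + 9h30m = 13:30 Solal Isles.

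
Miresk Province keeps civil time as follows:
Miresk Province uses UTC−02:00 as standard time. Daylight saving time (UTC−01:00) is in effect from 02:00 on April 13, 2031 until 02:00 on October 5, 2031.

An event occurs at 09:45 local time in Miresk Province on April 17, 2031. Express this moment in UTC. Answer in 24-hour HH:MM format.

10:45

April 17, 2031 lies within the daylight-saving period (13 April – 5 October), so Miresk Province is on daylight time, UTC−01:00.
09:45 local + 1h = 10:45 UTC.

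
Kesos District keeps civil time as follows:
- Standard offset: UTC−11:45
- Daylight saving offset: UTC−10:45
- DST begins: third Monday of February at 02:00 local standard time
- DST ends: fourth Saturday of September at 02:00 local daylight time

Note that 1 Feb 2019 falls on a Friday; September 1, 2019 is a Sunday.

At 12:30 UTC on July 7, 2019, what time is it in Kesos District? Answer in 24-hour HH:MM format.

1 February 2019 is a Friday, so the first Monday is February 4 and the third is February 18.
1 September 2019 is a Sunday, so the first Saturday is September 7 and the fourth is September 28.
At the standard offset (UTC−11:45), 12:30 UTC − 11h45m = 00:45 Kesos District standard time.
Daylight saving runs 18 February – 28 September; the standard-time date in Kesos District, July 7, 2019, is inside that window, so Kesos District is at UTC−10:45.
12:30 UTC − 10h45m = 01:45 local.

01:45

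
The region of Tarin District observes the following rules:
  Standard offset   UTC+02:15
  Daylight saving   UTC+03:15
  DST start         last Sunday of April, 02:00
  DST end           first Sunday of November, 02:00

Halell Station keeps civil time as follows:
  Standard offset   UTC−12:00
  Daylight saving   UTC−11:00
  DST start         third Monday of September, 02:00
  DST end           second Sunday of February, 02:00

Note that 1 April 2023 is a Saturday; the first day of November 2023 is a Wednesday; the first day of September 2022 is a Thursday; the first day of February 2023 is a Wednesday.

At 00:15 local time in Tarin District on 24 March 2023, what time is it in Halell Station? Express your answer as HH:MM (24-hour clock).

1 April 2023 is a Saturday, so Sundays fall on 2, 9, 16, 23, 30; the last is April 30.
1 November 2023 is a Wednesday, so the first Sunday is November 5.
Daylight saving runs 30 April – 5 November; 24 March 2023 is outside that window, so Tarin District is on standard time at UTC+02:15.
00:15 Tarin District − 2h15m = 22:00 UTC (rolling into the previous day, 23 March 2023).
1 September 2022 is a Thursday, so the first Monday is September 5 and the third is September 19.
1 February 2023 is a Wednesday, so the first Sunday is February 5 and the second is February 12.
At the standard offset (UTC−12:00), 22:00 UTC − 12h = 10:00 Halell Station standard time.
The standard-time date in Halell Station, 23 March 2023, does not fall between 19 September 2022 and 12 February 2023, so daylight saving is not in effect and Halell Station is at UTC−12:00.
22:00 UTC − 12h = 10:00 Halell Station.

10:00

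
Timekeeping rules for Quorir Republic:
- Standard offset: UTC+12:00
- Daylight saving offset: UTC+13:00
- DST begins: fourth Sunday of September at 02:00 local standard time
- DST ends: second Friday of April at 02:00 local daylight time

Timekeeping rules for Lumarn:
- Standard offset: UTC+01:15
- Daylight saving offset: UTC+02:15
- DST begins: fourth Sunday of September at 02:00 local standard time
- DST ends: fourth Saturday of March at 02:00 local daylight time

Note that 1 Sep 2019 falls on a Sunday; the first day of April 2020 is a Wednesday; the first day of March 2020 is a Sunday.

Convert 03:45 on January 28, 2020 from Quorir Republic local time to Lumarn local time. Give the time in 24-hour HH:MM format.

17:00

1 September 2019 is a Sunday, so the first Sunday is September 1 and the fourth is September 22.
1 April 2020 is a Wednesday, so the first Friday is April 3 and the second is April 10.
Daylight saving runs 22 September 2019 – 10 April 2020; January 28, 2020 is inside that window, so Quorir Republic is at UTC+13:00.
03:45 Quorir Republic − 13h = 14:45 UTC (rolling into the previous day, 27 January 2020).
1 September 2019 is a Sunday, so the first Sunday is September 1 and the fourth is September 22.
1 March 2020 is a Sunday, so the first Saturday is March 7 and the fourth is March 28.
At the standard offset (UTC+01:15), 14:45 UTC + 1h15m = 16:00 Lumarn standard time.
The standard-time date in Lumarn, January 27, 2020, falls between 22 September 2019 and 28 March 2020, so daylight saving is in effect and Lumarn is at UTC+02:15.
14:45 UTC + 2h15m = 17:00 Lumarn.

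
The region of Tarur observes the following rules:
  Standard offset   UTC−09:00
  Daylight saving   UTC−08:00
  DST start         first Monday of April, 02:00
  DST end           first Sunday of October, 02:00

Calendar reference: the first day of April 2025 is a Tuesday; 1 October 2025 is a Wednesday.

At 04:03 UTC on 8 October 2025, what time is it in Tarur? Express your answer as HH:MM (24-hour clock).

19:03

1 April 2025 is a Tuesday, so the first Monday is April 7.
1 October 2025 is a Wednesday, so the first Sunday is October 5.
At the standard offset (UTC−09:00), 04:03 UTC − 9h = 19:03 Tarur standard time (rolling into the previous day, 7 October 2025).
Daylight saving runs 7 April – 5 October; the standard-time date in Tarur, 7 October 2025, is outside that window, so Tarur is on standard time at UTC−09:00.
04:03 UTC − 9h = 19:03 local (rolling into the previous day, 7 October 2025).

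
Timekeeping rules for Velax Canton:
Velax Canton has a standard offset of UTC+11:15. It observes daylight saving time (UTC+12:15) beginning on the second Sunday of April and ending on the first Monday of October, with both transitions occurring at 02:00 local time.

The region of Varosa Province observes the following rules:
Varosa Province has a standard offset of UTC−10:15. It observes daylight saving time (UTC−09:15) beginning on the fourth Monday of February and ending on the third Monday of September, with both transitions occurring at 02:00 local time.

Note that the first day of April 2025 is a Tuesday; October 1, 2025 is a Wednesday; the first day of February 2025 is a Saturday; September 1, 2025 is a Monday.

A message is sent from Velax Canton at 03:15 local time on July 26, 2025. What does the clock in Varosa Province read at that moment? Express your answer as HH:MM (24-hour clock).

05:45

1 April 2025 is a Tuesday, so the first Sunday is April 6 and the second is April 13.
1 October 2025 is a Wednesday, so the first Monday is October 6.
Daylight saving runs 13 April – 6 October; July 26, 2025 is inside that window, so Velax Canton is at UTC+12:15.
03:15 Velax Canton − 12h15m = 15:00 UTC (rolling into the previous day, 25 July 2025).
1 February 2025 is a Saturday, so the first Monday is February 3 and the fourth is February 24.
1 September 2025 is a Monday, so the first Monday is September 1 and the third is September 15.
At the standard offset (UTC−10:15), 15:00 UTC − 10h15m = 04:45 Varosa Province standard time.
The standard-time date in Varosa Province, July 25, 2025, falls between 24 February and 15 September, so daylight saving is in effect and Varosa Province is at UTC−09:15.
15:00 UTC − 9h15m = 05:45 Varosa Province.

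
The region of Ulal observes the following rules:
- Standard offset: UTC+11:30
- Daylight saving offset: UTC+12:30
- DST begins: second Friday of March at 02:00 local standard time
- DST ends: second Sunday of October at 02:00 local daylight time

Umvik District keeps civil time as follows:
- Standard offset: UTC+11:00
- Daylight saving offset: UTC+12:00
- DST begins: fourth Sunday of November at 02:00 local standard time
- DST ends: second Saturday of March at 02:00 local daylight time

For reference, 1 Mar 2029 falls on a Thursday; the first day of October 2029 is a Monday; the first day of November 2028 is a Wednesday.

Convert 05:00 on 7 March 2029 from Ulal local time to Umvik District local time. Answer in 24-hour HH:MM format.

05:30

1 March 2029 is a Thursday, so the first Friday is March 2 and the second is March 9.
1 October 2029 is a Monday, so the first Sunday is October 7 and the second is October 14.
7 March 2029 is outside the daylight-saving period (9 March – 14 October), so Ulal is on standard time, UTC+11:30.
05:00 Ulal − 11h30m = 17:30 UTC (rolling into the previous day, 6 March 2029).
1 November 2028 is a Wednesday, so the first Sunday is November 5 and the fourth is November 26.
1 March 2029 is a Thursday, so the first Saturday is March 3 and the second is March 10.
At the standard offset (UTC+11:00), 17:30 UTC + 11h = 04:30 Umvik District standard time (rolling into the next day, 7 March 2029).
The standard-time date in Umvik District, 7 March 2029, lies within the daylight-saving period (26 November 2028 – 10 March 2029), so Umvik District is on daylight time, UTC+12:00.
17:30 UTC + 12h = 05:30 Umvik District (rolling into the next day, 7 March 2029).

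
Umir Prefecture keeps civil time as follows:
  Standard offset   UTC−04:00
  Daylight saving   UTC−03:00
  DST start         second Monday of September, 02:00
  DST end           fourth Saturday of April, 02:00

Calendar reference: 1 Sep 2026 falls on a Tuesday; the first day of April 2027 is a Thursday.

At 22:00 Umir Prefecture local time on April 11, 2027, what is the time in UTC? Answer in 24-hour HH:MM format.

1 September 2026 is a Tuesday, so the first Monday is September 7 and the second is September 14.
1 April 2027 is a Thursday, so the first Saturday is April 3 and the fourth is April 24.
April 11, 2027 falls between 14 September 2026 and 24 April 2027, so daylight saving is in effect and Umir Prefecture is at UTC−03:00.
22:00 local + 3h = 01:00 UTC (rolling into the next day, 12 April 2027).

01:00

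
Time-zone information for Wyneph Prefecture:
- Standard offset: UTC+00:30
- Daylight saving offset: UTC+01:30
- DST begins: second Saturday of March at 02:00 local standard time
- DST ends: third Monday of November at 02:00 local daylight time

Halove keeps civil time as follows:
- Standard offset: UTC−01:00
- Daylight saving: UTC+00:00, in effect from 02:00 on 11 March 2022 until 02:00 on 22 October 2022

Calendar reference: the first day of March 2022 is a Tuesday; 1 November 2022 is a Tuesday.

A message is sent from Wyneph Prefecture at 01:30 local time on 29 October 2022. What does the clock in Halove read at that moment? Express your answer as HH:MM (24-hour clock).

23:00

1 March 2022 is a Tuesday, so the first Saturday is March 5 and the second is March 12.
1 November 2022 is a Tuesday, so the first Monday is November 7 and the third is November 21.
29 October 2022 lies within the daylight-saving period (12 March – 21 November), so Wyneph Prefecture is on daylight time, UTC+01:30.
01:30 Wyneph Prefecture − 1h30m = 00:00 UTC.
At the standard offset (UTC−01:00), 00:00 UTC − 1h = 23:00 Halove standard time (rolling into the previous day, 28 October 2022).
Daylight saving runs 11 March – 22 October; the standard-time date in Halove, 28 October 2022, is outside that window, so Halove is on standard time at UTC−01:00.
00:00 UTC − 1h = 23:00 Halove (rolling into the previous day, 28 October 2022).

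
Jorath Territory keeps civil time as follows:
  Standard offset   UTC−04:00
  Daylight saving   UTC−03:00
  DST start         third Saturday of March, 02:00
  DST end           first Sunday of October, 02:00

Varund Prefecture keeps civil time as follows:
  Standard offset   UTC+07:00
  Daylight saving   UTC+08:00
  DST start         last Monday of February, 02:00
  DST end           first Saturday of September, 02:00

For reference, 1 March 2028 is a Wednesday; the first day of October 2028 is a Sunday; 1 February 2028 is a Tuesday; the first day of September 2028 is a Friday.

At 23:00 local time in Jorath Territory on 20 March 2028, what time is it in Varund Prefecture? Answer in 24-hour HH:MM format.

10:00

1 March 2028 is a Wednesday, so the first Saturday is March 4 and the third is March 18.
1 October 2028 is a Sunday, so the first Sunday is October 1.
20 March 2028 falls between 18 March and 1 October, so daylight saving is in effect and Jorath Territory is at UTC−03:00.
23:00 Jorath Territory + 3h = 02:00 UTC (rolling into the next day, 21 March 2028).
1 February 2028 is a Tuesday, so Mondays fall on 7, 14, 21, 28; the last is February 28.
1 September 2028 is a Friday, so the first Saturday is September 2.
At the standard offset (UTC+07:00), 02:00 UTC + 7h = 09:00 Varund Prefecture standard time.
The standard-time date in Varund Prefecture, 21 March 2028, falls between 28 February and 2 September, so daylight saving is in effect and Varund Prefecture is at UTC+08:00.
02:00 UTC + 8h = 10:00 Varund Prefecture.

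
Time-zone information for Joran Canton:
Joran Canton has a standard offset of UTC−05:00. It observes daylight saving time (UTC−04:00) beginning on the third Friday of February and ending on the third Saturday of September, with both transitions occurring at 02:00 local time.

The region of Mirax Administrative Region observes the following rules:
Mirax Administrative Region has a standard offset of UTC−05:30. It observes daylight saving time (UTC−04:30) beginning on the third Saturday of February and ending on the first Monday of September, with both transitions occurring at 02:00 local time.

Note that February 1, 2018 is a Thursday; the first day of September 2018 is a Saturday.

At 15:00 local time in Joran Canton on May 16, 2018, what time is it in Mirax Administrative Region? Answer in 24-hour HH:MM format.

14:30

1 February 2018 is a Thursday, so the first Friday is February 2 and the third is February 16.
1 September 2018 is a Saturday, so the first Saturday is September 1 and the third is September 15.
May 16, 2018 lies within the daylight-saving period (16 February – 15 September), so Joran Canton is on daylight time, UTC−04:00.
15:00 Joran Canton + 4h = 19:00 UTC.
1 February 2018 is a Thursday, so the first Saturday is February 3 and the third is February 17.
1 September 2018 is a Saturday, so the first Monday is September 3.
At the standard offset (UTC−05:30), 19:00 UTC − 5h30m = 13:30 Mirax Administrative Region standard time.
The standard-time date in Mirax Administrative Region, May 16, 2018, lies within the daylight-saving period (17 February – 3 September), so Mirax Administrative Region is on daylight time, UTC−04:30.
19:00 UTC − 4h30m = 14:30 Mirax Administrative Region.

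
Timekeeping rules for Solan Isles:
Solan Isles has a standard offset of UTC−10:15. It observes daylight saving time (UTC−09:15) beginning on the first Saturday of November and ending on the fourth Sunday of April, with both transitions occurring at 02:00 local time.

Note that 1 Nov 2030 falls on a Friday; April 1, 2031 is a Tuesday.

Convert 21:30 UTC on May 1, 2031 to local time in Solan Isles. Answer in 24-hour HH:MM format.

1 November 2030 is a Friday, so the first Saturday is November 2.
1 April 2031 is a Tuesday, so the first Sunday is April 6 and the fourth is April 27.
At the standard offset (UTC−10:15), 21:30 UTC − 10h15m = 11:15 Solan Isles standard time.
The standard-time date in Solan Isles, May 1, 2031, does not fall between 2 November 2030 and 27 April 2031, so daylight saving is not in effect and Solan Isles is at UTC−10:15.
21:30 UTC − 10h15m = 11:15 local.

11:15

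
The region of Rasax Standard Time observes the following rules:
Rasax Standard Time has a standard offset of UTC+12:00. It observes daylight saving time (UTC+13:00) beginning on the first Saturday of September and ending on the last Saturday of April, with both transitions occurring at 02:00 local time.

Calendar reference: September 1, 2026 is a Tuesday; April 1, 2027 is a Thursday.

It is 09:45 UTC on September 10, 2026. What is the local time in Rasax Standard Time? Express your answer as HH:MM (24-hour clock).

22:45

1 September 2026 is a Tuesday, so the first Saturday is September 5.
1 April 2027 is a Thursday, so Saturdays fall on 3, 10, 17, 24; the last is April 24.
At the standard offset (UTC+12:00), 09:45 UTC + 12h = 21:45 Rasax Standard Time standard time.
Daylight saving runs 5 September 2026 – 24 April 2027; the standard-time date in Rasax Standard Time, September 10, 2026, is inside that window, so Rasax Standard Time is at UTC+13:00.
09:45 UTC + 13h = 22:45 local.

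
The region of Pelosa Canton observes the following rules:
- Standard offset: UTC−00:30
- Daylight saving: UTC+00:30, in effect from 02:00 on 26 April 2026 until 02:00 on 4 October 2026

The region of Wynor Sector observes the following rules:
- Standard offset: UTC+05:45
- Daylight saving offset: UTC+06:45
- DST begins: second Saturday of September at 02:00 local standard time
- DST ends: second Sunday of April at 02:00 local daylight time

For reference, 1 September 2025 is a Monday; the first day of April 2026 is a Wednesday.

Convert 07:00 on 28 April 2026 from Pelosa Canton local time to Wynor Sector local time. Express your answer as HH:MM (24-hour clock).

Daylight saving runs 26 April – 4 October; 28 April 2026 is inside that window, so Pelosa Canton is at UTC+00:30.
07:00 Pelosa Canton − 0h30m = 06:30 UTC.
1 September 2025 is a Monday, so the first Saturday is September 6 and the second is September 13.
1 April 2026 is a Wednesday, so the first Sunday is April 5 and the second is April 12.
At the standard offset (UTC+05:45), 06:30 UTC + 5h45m = 12:15 Wynor Sector standard time.
The standard-time date in Wynor Sector, 28 April 2026, is outside the daylight-saving period (13 September 2025 – 12 April 2026), so Wynor Sector is on standard time, UTC+05:45.
06:30 UTC + 5h45m = 12:15 Wynor Sector.

12:15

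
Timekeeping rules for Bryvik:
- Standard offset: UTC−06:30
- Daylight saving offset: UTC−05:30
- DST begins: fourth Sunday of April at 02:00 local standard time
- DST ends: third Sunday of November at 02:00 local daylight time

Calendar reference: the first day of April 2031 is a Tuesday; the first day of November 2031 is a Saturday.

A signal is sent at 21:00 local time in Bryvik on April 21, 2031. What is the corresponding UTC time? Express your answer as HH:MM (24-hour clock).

03:30

1 April 2031 is a Tuesday, so the first Sunday is April 6 and the fourth is April 27.
1 November 2031 is a Saturday, so the first Sunday is November 2 and the third is November 16.
April 21, 2031 does not fall between 27 April and 16 November, so daylight saving is not in effect and Bryvik is at UTC−06:30.
21:00 local + 6h30m = 03:30 UTC (rolling into the next day, 22 April 2031).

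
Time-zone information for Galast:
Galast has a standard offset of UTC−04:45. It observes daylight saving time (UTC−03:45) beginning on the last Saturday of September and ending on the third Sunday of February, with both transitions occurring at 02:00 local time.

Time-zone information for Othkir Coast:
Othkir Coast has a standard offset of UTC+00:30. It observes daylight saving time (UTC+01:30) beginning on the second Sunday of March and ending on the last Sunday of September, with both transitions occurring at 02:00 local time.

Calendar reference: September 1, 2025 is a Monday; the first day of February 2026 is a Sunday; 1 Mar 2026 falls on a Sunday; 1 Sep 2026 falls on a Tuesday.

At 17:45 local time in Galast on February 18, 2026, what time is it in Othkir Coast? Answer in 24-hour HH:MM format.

1 September 2025 is a Monday, so Saturdays fall on 6, 13, 20, 27; the last is September 27.
1 February 2026 is a Sunday, so the first Sunday is February 1 and the third is February 15.
February 18, 2026 is outside the daylight-saving period (27 September 2025 – 15 February 2026), so Galast is on standard time, UTC−04:45.
17:45 Galast + 4h45m = 22:30 UTC.
1 March 2026 is a Sunday, so the first Sunday is March 1 and the second is March 8.
1 September 2026 is a Tuesday, so Sundays fall on 6, 13, 20, 27; the last is September 27.
At the standard offset (UTC+00:30), 22:30 UTC + 0h30m = 23:00 Othkir Coast standard time.
The standard-time date in Othkir Coast, February 18, 2026, does not fall between 8 March and 27 September, so daylight saving is not in effect and Othkir Coast is at UTC+00:30.
22:30 UTC + 0h30m = 23:00 Othkir Coast.

23:00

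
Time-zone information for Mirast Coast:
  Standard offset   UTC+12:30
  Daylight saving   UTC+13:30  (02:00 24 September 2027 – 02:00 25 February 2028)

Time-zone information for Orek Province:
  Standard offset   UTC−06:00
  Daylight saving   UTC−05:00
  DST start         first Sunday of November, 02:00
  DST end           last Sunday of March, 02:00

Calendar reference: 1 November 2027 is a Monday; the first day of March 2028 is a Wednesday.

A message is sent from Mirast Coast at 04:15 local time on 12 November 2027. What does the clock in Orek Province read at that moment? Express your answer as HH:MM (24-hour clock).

12 November 2027 lies within the daylight-saving period (24 September 2027 – 25 February 2028), so Mirast Coast is on daylight time, UTC+13:30.
04:15 Mirast Coast − 13h30m = 14:45 UTC (rolling into the previous day, 11 November 2027).
1 November 2027 is a Monday, so the first Sunday is November 7.
1 March 2028 is a Wednesday, so Sundays fall on 5, 12, 19, 26; the last is March 26.
At the standard offset (UTC−06:00), 14:45 UTC − 6h = 08:45 Orek Province standard time.
The standard-time date in Orek Province, 11 November 2027, falls between 7 November 2027 and 26 March 2028, so daylight saving is in effect and Orek Province is at UTC−05:00.
14:45 UTC − 5h = 09:45 Orek Province.

09:45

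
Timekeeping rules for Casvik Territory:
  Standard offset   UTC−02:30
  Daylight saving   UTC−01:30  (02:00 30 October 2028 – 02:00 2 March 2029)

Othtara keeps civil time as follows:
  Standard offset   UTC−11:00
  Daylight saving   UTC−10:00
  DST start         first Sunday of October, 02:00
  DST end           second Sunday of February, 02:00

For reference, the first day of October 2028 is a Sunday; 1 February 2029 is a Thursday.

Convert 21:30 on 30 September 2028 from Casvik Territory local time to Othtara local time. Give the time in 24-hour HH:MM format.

30 September 2028 is outside the daylight-saving period (30 October 2028 – 2 March 2029), so Casvik Territory is on standard time, UTC−02:30.
21:30 Casvik Territory + 2h30m = 00:00 UTC (rolling into the next day, 1 October 2028).
1 October 2028 is a Sunday, so the first Sunday is October 1.
1 February 2029 is a Thursday, so the first Sunday is February 4 and the second is February 11.
At the standard offset (UTC−11:00), 00:00 UTC − 11h = 13:00 Othtara standard time (rolling into the previous day, 30 September 2028).
The standard-time date in Othtara, 30 September 2028, is outside the daylight-saving period (1 October 2028 – 11 February 2029), so Othtara is on standard time, UTC−11:00.
00:00 UTC − 11h = 13:00 Othtara (rolling into the previous day, 30 September 2028).

13:00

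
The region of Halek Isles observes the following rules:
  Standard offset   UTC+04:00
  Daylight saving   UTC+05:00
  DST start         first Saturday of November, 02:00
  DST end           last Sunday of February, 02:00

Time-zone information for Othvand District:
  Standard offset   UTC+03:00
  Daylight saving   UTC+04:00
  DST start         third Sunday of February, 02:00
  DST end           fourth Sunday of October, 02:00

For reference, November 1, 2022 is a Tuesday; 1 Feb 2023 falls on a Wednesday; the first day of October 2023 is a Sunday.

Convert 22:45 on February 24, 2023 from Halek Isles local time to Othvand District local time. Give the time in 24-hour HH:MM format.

21:45

1 November 2022 is a Tuesday, so the first Saturday is November 5.
1 February 2023 is a Wednesday, so Sundays fall on 5, 12, 19, 26; the last is February 26.
February 24, 2023 lies within the daylight-saving period (5 November 2022 – 26 February 2023), so Halek Isles is on daylight time, UTC+05:00.
22:45 Halek Isles − 5h = 17:45 UTC.
1 February 2023 is a Wednesday, so the first Sunday is February 5 and the third is February 19.
1 October 2023 is a Sunday, so the first Sunday is October 1 and the fourth is October 22.
At the standard offset (UTC+03:00), 17:45 UTC + 3h = 20:45 Othvand District standard time.
The standard-time date in Othvand District, February 24, 2023, falls between 19 February and 22 October, so daylight saving is in effect and Othvand District is at UTC+04:00.
17:45 UTC + 4h = 21:45 Othvand District.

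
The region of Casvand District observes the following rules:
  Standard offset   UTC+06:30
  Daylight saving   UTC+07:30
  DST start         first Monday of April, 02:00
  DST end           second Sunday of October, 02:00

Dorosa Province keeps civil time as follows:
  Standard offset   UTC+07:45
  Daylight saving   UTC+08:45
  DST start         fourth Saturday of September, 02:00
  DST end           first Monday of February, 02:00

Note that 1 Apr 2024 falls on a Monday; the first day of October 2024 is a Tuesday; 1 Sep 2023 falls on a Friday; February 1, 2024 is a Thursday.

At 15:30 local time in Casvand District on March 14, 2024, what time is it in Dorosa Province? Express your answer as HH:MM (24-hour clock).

1 April 2024 is a Monday, so the first Monday is April 1.
1 October 2024 is a Tuesday, so the first Sunday is October 6 and the second is October 13.
Daylight saving runs 1 April – 13 October; March 14, 2024 is outside that window, so Casvand District is on standard time at UTC+06:30.
15:30 Casvand District − 6h30m = 09:00 UTC.
1 September 2023 is a Friday, so the first Saturday is September 2 and the fourth is September 23.
1 February 2024 is a Thursday, so the first Monday is February 5.
At the standard offset (UTC+07:45), 09:00 UTC + 7h45m = 16:45 Dorosa Province standard time.
Daylight saving runs 23 September 2023 – 5 February 2024; the standard-time date in Dorosa Province, March 14, 2024, is outside that window, so Dorosa Province is on standard time at UTC+07:45.
09:00 UTC + 7h45m = 16:45 Dorosa Province.

16:45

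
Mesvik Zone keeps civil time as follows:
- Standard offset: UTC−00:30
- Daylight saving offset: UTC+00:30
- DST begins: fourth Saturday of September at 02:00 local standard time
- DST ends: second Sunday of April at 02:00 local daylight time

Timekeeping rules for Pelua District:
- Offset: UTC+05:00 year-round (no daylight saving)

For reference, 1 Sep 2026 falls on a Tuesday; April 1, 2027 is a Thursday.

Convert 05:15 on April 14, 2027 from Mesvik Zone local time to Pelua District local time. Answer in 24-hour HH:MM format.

1 September 2026 is a Tuesday, so the first Saturday is September 5 and the fourth is September 26.
1 April 2027 is a Thursday, so the first Sunday is April 4 and the second is April 11.
April 14, 2027 is outside the daylight-saving period (26 September 2026 – 11 April 2027), so Mesvik Zone is on standard time, UTC−00:30.
05:15 Mesvik Zone + 0h30m = 05:45 UTC.
Pelua District stays on UTC+05:00 all year.
05:45 UTC + 5h = 10:45 Pelua District.

10:45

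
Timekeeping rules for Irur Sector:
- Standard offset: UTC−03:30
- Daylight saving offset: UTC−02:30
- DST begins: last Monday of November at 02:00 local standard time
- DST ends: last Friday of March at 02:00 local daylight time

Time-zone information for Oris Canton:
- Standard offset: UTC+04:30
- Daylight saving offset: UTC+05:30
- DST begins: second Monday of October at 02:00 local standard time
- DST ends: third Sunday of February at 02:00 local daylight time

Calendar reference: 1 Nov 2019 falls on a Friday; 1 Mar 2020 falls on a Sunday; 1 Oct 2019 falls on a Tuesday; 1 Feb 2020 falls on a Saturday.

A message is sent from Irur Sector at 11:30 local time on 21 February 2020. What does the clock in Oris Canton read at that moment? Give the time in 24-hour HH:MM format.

1 November 2019 is a Friday, so Mondays fall on 4, 11, 18, 25; the last is November 25.
1 March 2020 is a Sunday, so Fridays fall on 6, 13, 20, 27; the last is March 27.
Daylight saving runs 25 November 2019 – 27 March 2020; 21 February 2020 is inside that window, so Irur Sector is at UTC−02:30.
11:30 Irur Sector + 2h30m = 14:00 UTC.
1 October 2019 is a Tuesday, so the first Monday is October 7 and the second is October 14.
1 February 2020 is a Saturday, so the first Sunday is February 2 and the third is February 16.
At the standard offset (UTC+04:30), 14:00 UTC + 4h30m = 18:30 Oris Canton standard time.
The standard-time date in Oris Canton, 21 February 2020, does not fall between 14 October 2019 and 16 February 2020, so daylight saving is not in effect and Oris Canton is at UTC+04:30.
14:00 UTC + 4h30m = 18:30 Oris Canton.

18:30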